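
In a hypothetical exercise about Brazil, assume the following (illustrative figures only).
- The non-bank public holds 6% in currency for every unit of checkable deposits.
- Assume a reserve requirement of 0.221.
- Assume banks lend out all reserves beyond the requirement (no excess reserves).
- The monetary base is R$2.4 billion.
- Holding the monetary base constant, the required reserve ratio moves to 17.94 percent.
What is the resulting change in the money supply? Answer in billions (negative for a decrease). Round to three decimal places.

Initially m₁ = (1 + 0.06) / (0.221 + 0.06) ≈ 3.77224, so M₁ = 3.77224 × 2.4 ≈ 9.0534 billion.
After the change m₂ = (1 + 0.06) / (0.1794 + 0.06) ≈ 4.42774, so M₂ = 4.42774 × 2.4 ≈ 10.6266 billion.
ΔM = M₂ − M₁ = 10.6266 − 9.0534 = 1.5732 billion.

R$1.573 billion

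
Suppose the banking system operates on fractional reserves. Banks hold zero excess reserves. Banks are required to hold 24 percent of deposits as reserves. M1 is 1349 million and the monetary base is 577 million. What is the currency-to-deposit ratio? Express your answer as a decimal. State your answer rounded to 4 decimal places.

0.3280

Using m = M/MB = 1349/577 ≈ 2.337955. From m = (1 + c)/(c + rr + e), rearranging gives 1 + c = m·(c + rr + e), so c·(1 − m) = m·(rr + e) − 1.
Hence c = [m·(rr + e) − 1]/(1 − m) = [2.337955 × (0.24 + 0) − 1] / (1 − 2.337955) ≈ 0.328031.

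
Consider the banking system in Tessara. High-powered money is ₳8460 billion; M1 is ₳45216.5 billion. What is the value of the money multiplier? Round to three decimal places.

The money multiplier is m = M / MB = 45216.5 / 8460 ≈ 5.34474.

5.345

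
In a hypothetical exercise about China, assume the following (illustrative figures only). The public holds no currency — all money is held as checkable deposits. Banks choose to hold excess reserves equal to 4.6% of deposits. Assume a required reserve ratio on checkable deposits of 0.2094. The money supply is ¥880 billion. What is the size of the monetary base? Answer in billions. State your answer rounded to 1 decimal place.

The money multiplier is m = 1 / (rr + e) = 1 / (0.2094 + 0.046) ≈ 3.91543.
MB = M / m = 880 / 3.91543 ≈ 224.7518 billion.

¥224.8 billion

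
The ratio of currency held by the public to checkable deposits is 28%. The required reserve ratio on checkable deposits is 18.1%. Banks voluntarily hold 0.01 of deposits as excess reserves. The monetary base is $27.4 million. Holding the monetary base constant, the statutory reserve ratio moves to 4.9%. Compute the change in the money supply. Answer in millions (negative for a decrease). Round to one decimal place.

Initially m₁ = (1 + 0.28) / (0.181 + 0.01 + 0.28) ≈ 2.7176, so M₁ = 2.7176 × 27.4 ≈ 74.4622 million.
After the change m₂ = (1 + 0.28) / (0.049 + 0.01 + 0.28) ≈ 3.7758, so M₂ = 3.7758 × 27.4 ≈ 103.4569 million.
ΔM = M₂ − M₁ = 103.4569 − 74.4622 = 28.9947 million.

$29.0 million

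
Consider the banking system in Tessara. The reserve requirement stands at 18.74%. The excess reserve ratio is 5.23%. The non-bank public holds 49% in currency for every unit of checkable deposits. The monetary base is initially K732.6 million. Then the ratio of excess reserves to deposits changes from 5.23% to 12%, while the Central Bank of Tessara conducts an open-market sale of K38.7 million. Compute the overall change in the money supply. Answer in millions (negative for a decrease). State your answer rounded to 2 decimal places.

-199.32 million

Before: m₁ = (1 + 0.49) / (0.1874 + 0.0523 + 0.49) ≈ 2.041935, MB₁ = 732.6, so M₁ = 2.041935 × 732.6 ≈ 1495.9216 million.
After: m₂ = (1 + 0.49) / (0.1874 + 0.12 + 0.49) ≈ 1.868573, MB₂ = 732.6 − 38.7 = 693.9, so M₂ = 1.868573 × 693.9 ≈ 1296.6028 million.
ΔM = M₂ − M₁ = 1296.6028 − 1495.9216 = -199.3188 million.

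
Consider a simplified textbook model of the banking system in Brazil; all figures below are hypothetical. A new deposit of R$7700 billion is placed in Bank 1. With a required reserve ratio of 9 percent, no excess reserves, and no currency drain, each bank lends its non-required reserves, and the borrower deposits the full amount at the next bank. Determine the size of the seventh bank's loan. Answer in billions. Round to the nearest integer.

Each bank lends a fraction (1 − rr) = 0.9100 of the deposit it receives, so Bank 7 receives 7700·0.9100^6 and lends 7700·0.9100^7 ≈ 3979.0598 billion.

R$3979 billion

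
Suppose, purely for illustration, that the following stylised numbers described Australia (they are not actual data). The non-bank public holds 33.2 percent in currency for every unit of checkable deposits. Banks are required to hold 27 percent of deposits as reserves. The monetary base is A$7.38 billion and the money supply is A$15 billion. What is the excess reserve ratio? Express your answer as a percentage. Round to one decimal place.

5.3%

Using m = M/MB = 15/7.38 ≈ 2.032520. Since m = (1 + c)/(c + rr + e), the denominator satisfies c + rr + e = (1 + c)/m = (1 + 0.332) / 2.032520 ≈ 0.655344.
With c = 0.332 and rr = 0.27, the excess reserve ratio is 0.655344 − 0.332 − 0.27 = 0.053344.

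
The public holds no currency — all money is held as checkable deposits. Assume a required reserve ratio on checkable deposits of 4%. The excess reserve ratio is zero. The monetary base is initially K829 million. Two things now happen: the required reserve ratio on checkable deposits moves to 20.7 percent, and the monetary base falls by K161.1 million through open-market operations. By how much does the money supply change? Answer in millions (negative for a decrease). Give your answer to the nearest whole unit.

-17498 million

Before: m₁ = 1 / (0.04) = 25, MB₁ = 829, so M₁ = 25 × 829 = 20725 million.
After: m₂ = 1 / (0.207) ≈ 4.8309, MB₂ = 829 − 161.1 = 667.9, so M₂ = 4.8309 × 667.9 ≈ 3226.5581 million.
ΔM = M₂ − M₁ = 3226.5581 − 20725 = -17498.4419 million.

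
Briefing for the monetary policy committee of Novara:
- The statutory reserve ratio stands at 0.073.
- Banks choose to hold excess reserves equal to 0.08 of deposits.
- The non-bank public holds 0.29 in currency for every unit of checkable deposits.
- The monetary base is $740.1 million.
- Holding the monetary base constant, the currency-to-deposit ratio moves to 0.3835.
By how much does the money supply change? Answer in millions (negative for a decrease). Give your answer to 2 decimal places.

Initially m₁ = (1 + 0.29) / (0.073 + 0.08 + 0.29) ≈ 2.911964, so M₁ = 2.911964 × 740.1 ≈ 2155.1446 million.
After the change m₂ = (1 + 0.3835) / (0.073 + 0.08 + 0.3835) ≈ 2.578751, so M₂ = 2.578751 × 740.1 ≈ 1908.5336 million.
ΔM = M₂ − M₁ = 1908.5336 − 2155.1446 = -246.611 million.

-246.61 million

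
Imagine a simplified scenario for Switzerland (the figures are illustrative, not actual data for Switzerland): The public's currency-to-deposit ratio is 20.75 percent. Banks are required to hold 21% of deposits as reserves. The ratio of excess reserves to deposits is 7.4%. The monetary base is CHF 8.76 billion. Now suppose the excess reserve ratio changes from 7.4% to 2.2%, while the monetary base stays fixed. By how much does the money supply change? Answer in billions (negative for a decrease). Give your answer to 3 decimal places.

Initially m₁ = (1 + 0.2075) / (0.21 + 0.074 + 0.2075) ≈ 2.45677, so M₁ = 2.45677 × 8.76 ≈ 21.5213 billion.
After the change m₂ = (1 + 0.2075) / (0.21 + 0.022 + 0.2075) ≈ 2.74744, so M₂ = 2.74744 × 8.76 ≈ 24.0676 billion.
ΔM = M₂ − M₁ = 24.0676 − 21.5213 = 2.5463 billion.

CHF 2.546 billion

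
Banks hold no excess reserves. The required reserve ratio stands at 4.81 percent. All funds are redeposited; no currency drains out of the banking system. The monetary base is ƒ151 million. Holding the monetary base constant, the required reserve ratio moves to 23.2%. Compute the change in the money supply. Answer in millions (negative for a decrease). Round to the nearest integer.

-2488 million

Initially m₁ = 1 / (0.0481) ≈ 20.79, so M₁ = 20.79 × 151 = 3139.29 million.
After the change m₂ = 1 / (0.232) ≈ 4.3103, so M₂ = 4.3103 × 151 = 650.8553 million.
ΔM = M₂ − M₁ = 650.8553 − 3139.29 = -2488.4347 million.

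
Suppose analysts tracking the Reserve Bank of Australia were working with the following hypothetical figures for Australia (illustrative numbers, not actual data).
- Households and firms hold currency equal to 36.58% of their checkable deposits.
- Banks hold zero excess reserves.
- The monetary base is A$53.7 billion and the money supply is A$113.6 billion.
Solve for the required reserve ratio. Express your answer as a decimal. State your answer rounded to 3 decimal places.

0.280

Using m = M/MB = 113.6/53.7 ≈ 2.115456. Since m = (1 + c)/(c + rr + e), the denominator satisfies c + rr + e = (1 + c)/m = (1 + 0.3658) / 2.115456 ≈ 0.645629.
With c = 0.3658 and e = 0, the required reserve ratio is 0.645629 − 0.3658 − 0 = 0.279829.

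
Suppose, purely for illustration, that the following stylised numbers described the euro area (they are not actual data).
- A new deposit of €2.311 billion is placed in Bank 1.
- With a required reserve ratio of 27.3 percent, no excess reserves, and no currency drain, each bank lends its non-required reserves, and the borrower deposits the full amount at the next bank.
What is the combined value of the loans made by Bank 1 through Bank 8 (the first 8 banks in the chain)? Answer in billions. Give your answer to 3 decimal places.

€5.674 billion

Bank i lends (1 − rr)^i of the original deposit: Bank 1 lends 2.311·0.7270 ≈ 1.6801, Bank 2 lends 2.311·0.7270² ≈ 1.2214, and so on.
Summing a geometric series: total = 2.311·[0.7270·(1 − 0.7270^8) / (1 − 0.7270)] ≈ 5.6740 billion.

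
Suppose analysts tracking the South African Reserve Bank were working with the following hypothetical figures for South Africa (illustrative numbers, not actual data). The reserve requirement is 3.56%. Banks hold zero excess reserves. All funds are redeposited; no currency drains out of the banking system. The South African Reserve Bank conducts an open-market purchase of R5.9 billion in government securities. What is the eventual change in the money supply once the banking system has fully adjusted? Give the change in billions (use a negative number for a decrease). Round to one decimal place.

R165.7 billion

The simple money multiplier is m = 1/rr = 1/0.0356 ≈ 28.0899.
An open-market purchase increases the monetary base by 5.9 billion, so ΔM = m × ΔMB = 28.0899 × 5.9 ≈ 165.7304 billion.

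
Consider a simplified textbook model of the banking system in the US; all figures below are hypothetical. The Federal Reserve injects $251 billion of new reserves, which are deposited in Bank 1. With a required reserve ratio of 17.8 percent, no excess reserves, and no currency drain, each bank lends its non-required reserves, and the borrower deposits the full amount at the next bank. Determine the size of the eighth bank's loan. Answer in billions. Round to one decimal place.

Each bank lends a fraction (1 − rr) = 0.8220 of the deposit it receives, so Bank 8 receives 251·0.8220^7 and lends 251·0.8220^8 ≈ 52.3177 billion.

$52.3 billion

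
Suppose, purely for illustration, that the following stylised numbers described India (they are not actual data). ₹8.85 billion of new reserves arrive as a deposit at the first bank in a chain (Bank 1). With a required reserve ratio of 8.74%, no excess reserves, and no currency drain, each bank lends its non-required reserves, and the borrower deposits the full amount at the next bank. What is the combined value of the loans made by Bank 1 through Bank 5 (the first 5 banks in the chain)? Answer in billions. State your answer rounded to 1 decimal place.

₹33.9 billion

Bank i lends (1 − rr)^i of the original deposit: Bank 1 lends 8.85·0.9126 ≈ 8.0765, Bank 2 lends 8.85·0.9126² ≈ 7.3706, and so on.
Summing a geometric series: total = 8.85·[0.9126·(1 − 0.9126^5) / (1 − 0.9126)] ≈ 33.9141 billion.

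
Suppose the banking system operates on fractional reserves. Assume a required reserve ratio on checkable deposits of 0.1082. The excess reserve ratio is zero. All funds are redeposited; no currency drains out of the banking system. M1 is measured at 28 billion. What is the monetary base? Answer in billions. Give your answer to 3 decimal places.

3.030 billion

With no currency drain and no excess reserves, the money multiplier is m = 1/rr = 1/0.1082 ≈ 9.242144.
The monetary base is MB = M / m = 28 / 9.242144 ≈ 3.0296 billion.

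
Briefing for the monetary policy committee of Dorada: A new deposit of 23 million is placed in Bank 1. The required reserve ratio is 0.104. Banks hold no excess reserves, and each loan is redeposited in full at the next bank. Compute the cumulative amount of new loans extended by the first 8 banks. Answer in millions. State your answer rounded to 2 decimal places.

Bank i lends (1 − rr)^i of the original deposit: Bank 1 lends 23·0.8960 = 20.6080, Bank 2 lends 23·0.8960² ≈ 18.4648, and so on.
Summing a geometric series: total = 23·[0.8960·(1 − 0.8960^8) / (1 − 0.8960)] ≈ 115.8412 million.

115.84 million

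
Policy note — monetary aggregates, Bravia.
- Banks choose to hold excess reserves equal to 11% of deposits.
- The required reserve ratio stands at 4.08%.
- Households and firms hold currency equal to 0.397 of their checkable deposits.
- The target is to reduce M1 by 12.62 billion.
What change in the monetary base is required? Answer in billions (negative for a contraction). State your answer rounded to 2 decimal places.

The money multiplier is m = (1 + c) / (rr + e + c) = (1 + 0.397) / (0.0408 + 0.11 + 0.397) ≈ 2.55020.
ΔMB = ΔM / m = (−12.62) / 2.55020 ≈ -4.9486 billion.

-4.95 billion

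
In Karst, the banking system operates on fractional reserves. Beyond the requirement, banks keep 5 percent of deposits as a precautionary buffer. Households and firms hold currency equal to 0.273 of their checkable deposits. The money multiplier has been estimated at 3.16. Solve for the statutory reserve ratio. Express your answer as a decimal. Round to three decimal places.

Using m = 3.16. Since m = (1 + c)/(c + rr + e), the denominator satisfies c + rr + e = (1 + c)/m = (1 + 0.273) / 3.16 ≈ 0.402848.
With c = 0.273 and e = 0.05, the statutory reserve ratio is 0.402848 − 0.273 − 0.05 = 0.079848.

0.080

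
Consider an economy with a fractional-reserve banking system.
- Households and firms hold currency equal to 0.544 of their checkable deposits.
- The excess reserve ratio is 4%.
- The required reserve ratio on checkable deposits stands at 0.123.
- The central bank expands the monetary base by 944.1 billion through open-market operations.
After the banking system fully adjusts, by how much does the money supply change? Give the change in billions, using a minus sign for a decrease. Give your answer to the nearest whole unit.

2062 billion

The money multiplier is m = (1 + c) / (rr + e + c) = (1 + 0.544) / (0.123 + 0.04 + 0.544) ≈ 2.1839.
The purchase adds 944.1 billion of base, so ΔM = m × ΔMB = 2.1839 × (+944.1) ≈ 2061.82 billion.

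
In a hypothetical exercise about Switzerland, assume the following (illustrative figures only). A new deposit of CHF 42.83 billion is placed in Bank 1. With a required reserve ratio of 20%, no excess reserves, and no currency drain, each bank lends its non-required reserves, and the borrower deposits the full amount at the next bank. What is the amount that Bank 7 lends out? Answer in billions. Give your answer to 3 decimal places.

CHF 8.982 billion

Each bank lends a fraction (1 − rr) = 0.8000 of the deposit it receives, so Bank 7 receives 42.83·0.8000^6 and lends 42.83·0.8000^7 ≈ 8.9821 billion.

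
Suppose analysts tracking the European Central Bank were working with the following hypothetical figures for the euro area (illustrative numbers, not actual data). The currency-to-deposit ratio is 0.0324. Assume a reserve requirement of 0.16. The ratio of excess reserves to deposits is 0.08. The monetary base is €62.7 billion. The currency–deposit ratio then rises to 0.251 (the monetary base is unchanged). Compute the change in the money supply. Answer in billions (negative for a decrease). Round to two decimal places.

Initially m₁ = (1 + 0.0324) / (0.16 + 0.08 + 0.0324) ≈ 3.79001, so M₁ = 3.79001 × 62.7 ≈ 237.6336 billion.
After the change m₂ = (1 + 0.251) / (0.16 + 0.08 + 0.251) ≈ 2.54786, so M₂ = 2.54786 × 62.7 ≈ 159.7508 billion.
ΔM = M₂ − M₁ = 159.7508 − 237.6336 = -77.8828 billion.

-77.88 billion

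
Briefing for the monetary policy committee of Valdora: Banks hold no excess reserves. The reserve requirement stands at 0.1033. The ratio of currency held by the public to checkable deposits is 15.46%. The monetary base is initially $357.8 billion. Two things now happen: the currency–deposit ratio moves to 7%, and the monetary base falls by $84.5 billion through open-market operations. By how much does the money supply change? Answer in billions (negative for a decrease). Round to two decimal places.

$85.58 billion

Before: m₁ = (1 + 0.1546) / (0.1033 + 0.1546) ≈ 4.476929, MB₁ = 357.8, so M₁ = 4.476929 × 357.8 ≈ 1601.8452 billion.
After: m₂ = (1 + 0.07) / (0.1033 + 0.07) ≈ 6.174264, MB₂ = 357.8 − 84.5 = 273.3, so M₂ = 6.174264 × 273.3 ≈ 1687.4264 billion.
ΔM = M₂ − M₁ = 1687.4264 − 1601.8452 = 85.5812 billion.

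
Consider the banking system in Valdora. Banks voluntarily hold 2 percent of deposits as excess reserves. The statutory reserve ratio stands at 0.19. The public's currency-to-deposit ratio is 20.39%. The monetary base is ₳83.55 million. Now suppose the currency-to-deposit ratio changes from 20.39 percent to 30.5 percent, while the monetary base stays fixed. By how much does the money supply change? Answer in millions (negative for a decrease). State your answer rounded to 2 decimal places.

-31.31 million

Initially m₁ = (1 + 0.2039) / (0.19 + 0.02 + 0.2039) ≈ 2.90867, so M₁ = 2.90867 × 83.55 ≈ 243.0194 million.
After the change m₂ = (1 + 0.305) / (0.19 + 0.02 + 0.305) ≈ 2.53398, so M₂ = 2.53398 × 83.55 ≈ 211.714 million.
ΔM = M₂ − M₁ = 211.714 − 243.0194 = -31.3054 million.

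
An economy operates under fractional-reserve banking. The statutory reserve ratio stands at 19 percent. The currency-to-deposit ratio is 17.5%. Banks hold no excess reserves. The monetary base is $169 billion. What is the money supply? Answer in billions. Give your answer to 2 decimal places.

The money multiplier is m = (1 + c) / (rr + c) = (1 + 0.175) / (0.19 + 0.175) ≈ 3.219178.
So M = m × MB = 3.219178 × 169 ≈ 544.0411 billion.

$544.04 billion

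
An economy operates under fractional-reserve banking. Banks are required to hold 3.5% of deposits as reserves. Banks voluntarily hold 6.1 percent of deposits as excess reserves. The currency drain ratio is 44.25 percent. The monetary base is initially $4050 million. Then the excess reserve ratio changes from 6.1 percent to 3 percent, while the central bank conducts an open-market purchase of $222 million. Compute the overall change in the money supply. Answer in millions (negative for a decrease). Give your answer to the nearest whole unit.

Before: m₁ = (1 + 0.4425) / (0.035 + 0.061 + 0.4425) ≈ 2.67874, MB₁ = 4050, so M₁ = 2.67874 × 4050 = 10848.897 million.
After: m₂ = (1 + 0.4425) / (0.035 + 0.03 + 0.4425) ≈ 2.84236, MB₂ = 4050 + 222 = 4272, so M₂ = 2.84236 × 4272 ≈ 12142.5619 million.
ΔM = M₂ − M₁ = 12142.5619 − 10848.897 = 1293.6649 million.

$1294 million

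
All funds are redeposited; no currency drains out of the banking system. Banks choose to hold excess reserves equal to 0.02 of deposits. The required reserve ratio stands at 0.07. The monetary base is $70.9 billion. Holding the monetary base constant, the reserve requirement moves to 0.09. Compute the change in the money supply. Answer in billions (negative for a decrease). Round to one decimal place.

Initially m₁ = 1 / (0.07 + 0.02) ≈ 11.1111, so M₁ = 11.1111 × 70.9 ≈ 787.777 billion.
After the change m₂ = 1 / (0.09 + 0.02) ≈ 9.0909, so M₂ = 9.0909 × 70.9 ≈ 644.5448 billion.
ΔM = M₂ − M₁ = 644.5448 − 787.777 = -143.2322 billion.

-143.2 billion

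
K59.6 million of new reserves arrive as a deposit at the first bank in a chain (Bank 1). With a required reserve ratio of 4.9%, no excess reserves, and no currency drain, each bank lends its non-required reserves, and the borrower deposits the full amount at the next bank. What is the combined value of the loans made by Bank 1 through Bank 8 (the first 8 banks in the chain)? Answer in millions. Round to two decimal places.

Bank i lends (1 − rr)^i of the original deposit: Bank 1 lends 59.6·0.9510 = 56.6796, Bank 2 lends 59.6·0.9510² ≈ 53.9023, and so on.
Summing a geometric series: total = 59.6·[0.9510·(1 − 0.9510^8) / (1 − 0.9510)] ≈ 382.8444 million.

K382.84 million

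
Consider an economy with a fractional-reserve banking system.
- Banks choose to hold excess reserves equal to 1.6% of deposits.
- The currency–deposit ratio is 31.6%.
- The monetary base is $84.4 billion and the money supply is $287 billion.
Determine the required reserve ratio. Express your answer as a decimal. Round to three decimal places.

Using m = M/MB = 287/84.4 ≈ 3.400474. Since m = (1 + c)/(c + rr + e), the denominator satisfies c + rr + e = (1 + c)/m = (1 + 0.316) / 3.400474 ≈ 0.387005.
With c = 0.316 and e = 0.016, the required reserve ratio is 0.387005 − 0.316 − 0.016 = 0.055005.

0.055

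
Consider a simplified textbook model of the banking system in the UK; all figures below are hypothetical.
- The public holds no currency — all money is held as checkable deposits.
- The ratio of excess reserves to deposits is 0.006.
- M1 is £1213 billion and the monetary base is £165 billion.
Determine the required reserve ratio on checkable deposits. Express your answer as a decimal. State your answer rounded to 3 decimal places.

Using m = M/MB = 1213/165 ≈ 7.351515. Since m = (1 + c)/(c + rr + e), the denominator satisfies c + rr + e = (1 + c)/m = (1 + 0) / 7.351515 ≈ 0.136026.
With c = 0 and e = 0.006, the required reserve ratio on checkable deposits is 0.136026 − 0 − 0.006 = 0.130026.

0.130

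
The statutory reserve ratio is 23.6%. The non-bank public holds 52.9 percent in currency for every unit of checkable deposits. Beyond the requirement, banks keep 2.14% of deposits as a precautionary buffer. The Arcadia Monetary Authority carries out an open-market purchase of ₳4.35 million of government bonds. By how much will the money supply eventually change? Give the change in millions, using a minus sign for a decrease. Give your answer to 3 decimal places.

₳8.458 million

The money multiplier is m = (1 + c) / (rr + e + c) = (1 + 0.529) / (0.236 + 0.0214 + 0.529) ≈ 1.94430.
The purchase adds 4.35 million of base, so ΔM = m × ΔMB = 1.94430 × (+4.35) ≈ 8.4577 million.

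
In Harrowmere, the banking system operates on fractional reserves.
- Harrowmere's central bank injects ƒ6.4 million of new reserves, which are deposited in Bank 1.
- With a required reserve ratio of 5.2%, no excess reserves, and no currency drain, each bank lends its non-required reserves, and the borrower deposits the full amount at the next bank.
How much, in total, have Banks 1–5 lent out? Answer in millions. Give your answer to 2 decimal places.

Bank i lends (1 − rr)^i of the original deposit: Bank 1 lends 6.4·0.9480 = 6.0672, Bank 2 lends 6.4·0.9480² ≈ 5.7517, and so on.
Summing a geometric series: total = 6.4·[0.9480·(1 − 0.9480^5) / (1 − 0.9480)] ≈ 27.3409 million.

ƒ27.34 million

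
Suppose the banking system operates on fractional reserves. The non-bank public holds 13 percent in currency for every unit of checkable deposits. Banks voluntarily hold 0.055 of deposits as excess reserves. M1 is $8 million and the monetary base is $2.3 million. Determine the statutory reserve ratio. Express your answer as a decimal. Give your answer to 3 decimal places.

0.140

Using m = M/MB = 8/2.3 ≈ 3.478261. Since m = (1 + c)/(c + rr + e), the denominator satisfies c + rr + e = (1 + c)/m = (1 + 0.13) / 3.478261 ≈ 0.324875.
With c = 0.13 and e = 0.055, the statutory reserve ratio is 0.324875 − 0.13 − 0.055 = 0.139875.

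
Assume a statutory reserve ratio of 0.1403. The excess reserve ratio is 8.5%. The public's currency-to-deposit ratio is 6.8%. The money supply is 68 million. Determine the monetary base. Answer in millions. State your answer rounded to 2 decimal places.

The money multiplier is m = (1 + c) / (rr + e + c) = (1 + 0.068) / (0.1403 + 0.085 + 0.068) ≈ 3.64132.
MB = M / m = 68 / 3.64132 ≈ 18.6745 million.

18.67 million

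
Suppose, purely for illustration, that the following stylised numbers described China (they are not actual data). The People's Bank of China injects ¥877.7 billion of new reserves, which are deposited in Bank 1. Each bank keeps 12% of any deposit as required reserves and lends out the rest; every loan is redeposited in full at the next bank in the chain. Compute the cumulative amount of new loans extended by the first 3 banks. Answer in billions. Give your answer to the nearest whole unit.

¥2050 billion

Bank i lends (1 − rr)^i of the original deposit: Bank 1 lends 877.7·0.8800 = 772.3760, Bank 2 lends 877.7·0.8800² ≈ 679.6909, and so on.
Summing a geometric series: total = 877.7·[0.8800·(1 − 0.8800^3) / (1 − 0.8800)] ≈ 2050.1949 billion.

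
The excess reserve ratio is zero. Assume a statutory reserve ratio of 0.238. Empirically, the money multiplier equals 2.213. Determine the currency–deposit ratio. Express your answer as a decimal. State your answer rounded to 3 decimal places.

0.390

Using m = 2.213. From m = (1 + c)/(c + rr + e), rearranging gives 1 + c = m·(c + rr + e), so c·(1 − m) = m·(rr + e) − 1.
Hence c = [m·(rr + e) − 1]/(1 − m) = [2.213 × (0.238 + 0) − 1] / (1 − 2.213) ≈ 0.390195.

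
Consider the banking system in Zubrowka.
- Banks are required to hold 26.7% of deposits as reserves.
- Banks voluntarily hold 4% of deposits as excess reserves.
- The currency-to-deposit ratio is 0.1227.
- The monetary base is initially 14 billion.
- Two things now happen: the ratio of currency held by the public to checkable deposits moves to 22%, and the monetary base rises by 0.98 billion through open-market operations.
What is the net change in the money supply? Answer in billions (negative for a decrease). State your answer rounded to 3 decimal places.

-1.900 billion

Before: m₁ = (1 + 0.1227) / (0.267 + 0.04 + 0.1227) ≈ 2.612753, MB₁ = 14, so M₁ = 2.612753 × 14 ≈ 36.5785 billion.
After: m₂ = (1 + 0.22) / (0.267 + 0.04 + 0.22) ≈ 2.314991, MB₂ = 14 + 0.98 = 14.98, so M₂ = 2.314991 × 14.98 ≈ 34.6786 billion.
ΔM = M₂ − M₁ = 34.6786 − 36.5785 = -1.8999 billion.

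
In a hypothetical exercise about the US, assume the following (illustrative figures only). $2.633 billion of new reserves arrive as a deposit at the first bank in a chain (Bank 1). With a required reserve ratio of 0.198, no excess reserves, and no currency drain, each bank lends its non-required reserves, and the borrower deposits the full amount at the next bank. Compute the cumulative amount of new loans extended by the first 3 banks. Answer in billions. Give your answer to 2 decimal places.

$5.16 billion

Bank i lends (1 − rr)^i of the original deposit: Bank 1 lends 2.633·0.8020 ≈ 2.1117, Bank 2 lends 2.633·0.8020² ≈ 1.6936, and so on.
Summing a geometric series: total = 2.633·[0.8020·(1 − 0.8020^3) / (1 − 0.8020)] ≈ 5.1635 billion.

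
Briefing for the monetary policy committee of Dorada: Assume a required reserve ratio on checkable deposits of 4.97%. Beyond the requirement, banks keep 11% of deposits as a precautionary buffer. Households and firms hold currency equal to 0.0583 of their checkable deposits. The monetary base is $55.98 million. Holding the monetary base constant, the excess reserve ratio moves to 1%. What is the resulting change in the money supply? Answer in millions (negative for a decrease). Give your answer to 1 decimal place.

Initially m₁ = (1 + 0.0583) / (0.0497 + 0.11 + 0.0583) ≈ 4.8546, so M₁ = 4.8546 × 55.98 ≈ 271.7605 million.
After the change m₂ = (1 + 0.0583) / (0.0497 + 0.01 + 0.0583) ≈ 8.9686, so M₂ = 8.9686 × 55.98 ≈ 502.0622 million.
ΔM = M₂ − M₁ = 502.0622 − 271.7605 = 230.3017 million.

$230.3 million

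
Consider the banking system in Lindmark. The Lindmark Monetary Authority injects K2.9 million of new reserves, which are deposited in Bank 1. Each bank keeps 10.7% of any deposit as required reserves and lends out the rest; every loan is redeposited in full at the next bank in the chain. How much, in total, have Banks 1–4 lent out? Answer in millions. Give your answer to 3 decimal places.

K8.812 million

Bank i lends (1 − rr)^i of the original deposit: Bank 1 lends 2.9·0.8930 = 2.5897, Bank 2 lends 2.9·0.8930² ≈ 2.3126, and so on.
Summing a geometric series: total = 2.9·[0.8930·(1 − 0.8930^4) / (1 − 0.8930)] ≈ 8.8116 million.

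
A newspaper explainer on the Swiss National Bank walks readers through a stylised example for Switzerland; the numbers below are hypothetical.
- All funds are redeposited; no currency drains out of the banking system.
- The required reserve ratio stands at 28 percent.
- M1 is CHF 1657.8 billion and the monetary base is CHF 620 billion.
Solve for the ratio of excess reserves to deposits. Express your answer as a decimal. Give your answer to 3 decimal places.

Using m = M/MB = 1657.8/620 ≈ 2.673871. Since m = (1 + c)/(c + rr + e), the denominator satisfies c + rr + e = (1 + c)/m = (1 + 0) / 2.673871 ≈ 0.373990.
With c = 0 and rr = 0.28, the ratio of excess reserves to deposits is 0.373990 − 0 − 0.28 = 0.09399.

0.094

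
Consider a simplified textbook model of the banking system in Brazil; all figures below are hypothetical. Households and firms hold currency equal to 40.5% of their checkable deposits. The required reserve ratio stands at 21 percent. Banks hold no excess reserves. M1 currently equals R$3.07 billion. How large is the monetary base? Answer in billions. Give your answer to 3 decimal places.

R$1.344 billion

The money multiplier is m = (1 + c) / (rr + c) = (1 + 0.405) / (0.21 + 0.405) ≈ 2.28455.
MB = M / m = 3.07 / 2.28455 ≈ 1.3438 billion.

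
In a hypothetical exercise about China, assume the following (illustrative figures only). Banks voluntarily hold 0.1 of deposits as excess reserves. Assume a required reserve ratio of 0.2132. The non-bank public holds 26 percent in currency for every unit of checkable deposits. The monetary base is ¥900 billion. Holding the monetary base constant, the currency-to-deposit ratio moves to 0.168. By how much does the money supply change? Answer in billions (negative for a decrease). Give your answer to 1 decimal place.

¥206.2 billion

Initially m₁ = (1 + 0.26) / (0.2132 + 0.1 + 0.26) ≈ 2.19819, so M₁ = 2.19819 × 900 = 1978.371 billion.
After the change m₂ = (1 + 0.168) / (0.2132 + 0.1 + 0.168) ≈ 2.42727, so M₂ = 2.42727 × 900 = 2184.543 billion.
ΔM = M₂ − M₁ = 2184.543 − 1978.371 = 206.172 billion.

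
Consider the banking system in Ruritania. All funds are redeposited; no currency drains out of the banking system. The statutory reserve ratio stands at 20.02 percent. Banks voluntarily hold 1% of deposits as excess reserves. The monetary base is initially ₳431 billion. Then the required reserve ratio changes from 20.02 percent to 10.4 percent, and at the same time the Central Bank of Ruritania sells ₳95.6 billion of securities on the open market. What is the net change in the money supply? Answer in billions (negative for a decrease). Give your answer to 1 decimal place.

₳891.7 billion

Before: m₁ = 1 / (0.2002 + 0.01) ≈ 4.75737, MB₁ = 431, so M₁ = 4.75737 × 431 ≈ 2050.4265 billion.
After: m₂ = 1 / (0.104 + 0.01) ≈ 8.77193, MB₂ = 431 − 95.6 = 335.4, so M₂ = 8.77193 × 335.4 ≈ 2942.1053 billion.
ΔM = M₂ − M₁ = 2942.1053 − 2050.4265 = 891.6788 billion.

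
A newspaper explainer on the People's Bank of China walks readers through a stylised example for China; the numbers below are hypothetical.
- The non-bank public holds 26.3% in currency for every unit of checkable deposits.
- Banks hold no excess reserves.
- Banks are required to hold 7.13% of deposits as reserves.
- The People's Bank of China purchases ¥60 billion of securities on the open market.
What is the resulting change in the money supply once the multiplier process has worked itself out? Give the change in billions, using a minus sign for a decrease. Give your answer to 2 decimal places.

¥226.68 billion

The money multiplier is m = (1 + c) / (rr + c) = (1 + 0.263) / (0.0713 + 0.263) ≈ 3.77804.
The purchase adds 60 billion of base, so ΔM = m × ΔMB = 3.77804 × (+60) = 226.6824 billion.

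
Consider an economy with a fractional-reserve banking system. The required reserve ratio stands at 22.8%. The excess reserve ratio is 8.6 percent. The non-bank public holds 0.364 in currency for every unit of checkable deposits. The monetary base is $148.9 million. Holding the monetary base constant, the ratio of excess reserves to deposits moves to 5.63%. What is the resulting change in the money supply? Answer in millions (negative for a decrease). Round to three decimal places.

Initially m₁ = (1 + 0.364) / (0.228 + 0.086 + 0.364) ≈ 2.0117994, so M₁ = 2.0117994 × 148.9 ≈ 299.5569 million.
After the change m₂ = (1 + 0.364) / (0.228 + 0.0563 + 0.364) ≈ 2.1039642, so M₂ = 2.1039642 × 148.9 ≈ 313.2803 million.
ΔM = M₂ − M₁ = 313.2803 − 299.5569 = 13.7234 million.

$13.723 million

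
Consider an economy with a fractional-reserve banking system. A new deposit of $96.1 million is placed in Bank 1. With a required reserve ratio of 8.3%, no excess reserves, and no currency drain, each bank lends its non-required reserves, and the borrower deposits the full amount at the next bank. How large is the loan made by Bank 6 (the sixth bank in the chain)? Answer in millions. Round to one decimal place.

Each bank lends a fraction (1 − rr) = 0.9170 of the deposit it receives, so Bank 6 receives 96.1·0.9170^5 and lends 96.1·0.9170^6 ≈ 57.1399 million.

$57.1 million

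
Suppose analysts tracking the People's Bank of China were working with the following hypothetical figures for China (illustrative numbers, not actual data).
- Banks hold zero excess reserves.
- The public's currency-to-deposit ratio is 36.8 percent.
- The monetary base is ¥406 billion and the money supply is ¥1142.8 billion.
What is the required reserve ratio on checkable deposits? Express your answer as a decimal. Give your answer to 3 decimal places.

0.118

Using m = M/MB = 1142.8/406 ≈ 2.814778. Since m = (1 + c)/(c + rr + e), the denominator satisfies c + rr + e = (1 + c)/m = (1 + 0.368) / 2.814778 ≈ 0.486006.
With c = 0.368 and e = 0, the required reserve ratio on checkable deposits is 0.486006 − 0.368 − 0 = 0.118006.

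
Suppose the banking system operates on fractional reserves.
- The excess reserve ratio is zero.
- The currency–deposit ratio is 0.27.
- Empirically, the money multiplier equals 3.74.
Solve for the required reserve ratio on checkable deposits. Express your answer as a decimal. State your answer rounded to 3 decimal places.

0.070

Using m = 3.74. Since m = (1 + c)/(c + rr + e), the denominator satisfies c + rr + e = (1 + c)/m = (1 + 0.27) / 3.74 ≈ 0.339572.
With c = 0.27 and e = 0, the required reserve ratio on checkable deposits is 0.339572 − 0.27 − 0 = 0.069572.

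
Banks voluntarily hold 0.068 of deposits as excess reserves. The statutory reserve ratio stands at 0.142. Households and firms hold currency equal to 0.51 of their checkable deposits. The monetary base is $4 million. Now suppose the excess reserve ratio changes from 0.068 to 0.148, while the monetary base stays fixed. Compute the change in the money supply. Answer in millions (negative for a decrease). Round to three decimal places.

-0.839 million

Initially m₁ = (1 + 0.51) / (0.142 + 0.068 + 0.51) ≈ 2.09722, so M₁ = 2.09722 × 4 ≈ 8.3889 million.
After the change m₂ = (1 + 0.51) / (0.142 + 0.148 + 0.51) = 1.88750, so M₂ = 1.88750 × 4 = 7.55 million.
ΔM = M₂ − M₁ = 7.55 − 8.3889 = -0.8389 million.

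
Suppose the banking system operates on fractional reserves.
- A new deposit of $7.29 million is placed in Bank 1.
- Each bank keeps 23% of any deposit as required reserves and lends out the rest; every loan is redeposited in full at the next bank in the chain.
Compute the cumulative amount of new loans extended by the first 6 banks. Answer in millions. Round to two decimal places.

Bank i lends (1 − rr)^i of the original deposit: Bank 1 lends 7.29·0.7700 = 5.6133, Bank 2 lends 7.29·0.7700² ≈ 4.3222, and so on.
Summing a geometric series: total = 7.29·[0.7700·(1 − 0.7700^6) / (1 − 0.7700)] ≈ 19.3190 million.

$19.32 million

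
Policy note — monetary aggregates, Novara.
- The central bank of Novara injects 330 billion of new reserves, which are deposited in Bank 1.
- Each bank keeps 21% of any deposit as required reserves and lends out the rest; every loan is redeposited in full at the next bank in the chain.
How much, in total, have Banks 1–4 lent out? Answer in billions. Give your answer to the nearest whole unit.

758 billion

Bank i lends (1 − rr)^i of the original deposit: Bank 1 lends 330·0.7900 = 260.7000, Bank 2 lends 330·0.7900² = 205.9530, and so on.
Summing a geometric series: total = 330·[0.7900·(1 − 0.7900^4) / (1 − 0.7900)] ≈ 757.8911 billion.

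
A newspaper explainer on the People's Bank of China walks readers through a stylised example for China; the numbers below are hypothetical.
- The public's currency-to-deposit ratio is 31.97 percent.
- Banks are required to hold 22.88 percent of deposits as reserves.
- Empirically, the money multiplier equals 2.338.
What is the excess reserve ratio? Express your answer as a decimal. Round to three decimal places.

0.016

Using m = 2.338. Since m = (1 + c)/(c + rr + e), the denominator satisfies c + rr + e = (1 + c)/m = (1 + 0.3197) / 2.338 ≈ 0.564457.
With c = 0.3197 and rr = 0.2288, the excess reserve ratio is 0.564457 − 0.3197 − 0.2288 = 0.015957.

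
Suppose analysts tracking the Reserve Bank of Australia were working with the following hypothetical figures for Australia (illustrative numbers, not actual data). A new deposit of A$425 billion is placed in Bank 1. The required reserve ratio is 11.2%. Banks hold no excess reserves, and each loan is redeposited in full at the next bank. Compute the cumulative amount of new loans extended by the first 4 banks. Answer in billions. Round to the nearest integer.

Bank i lends (1 − rr)^i of the original deposit: Bank 1 lends 425·0.8880 = 377.4000, Bank 2 lends 425·0.8880² = 335.1312, and so on.
Summing a geometric series: total = 425·[0.8880·(1 − 0.8880^4) / (1 − 0.8880)] ≈ 1274.3934 billion.

A$1274 billion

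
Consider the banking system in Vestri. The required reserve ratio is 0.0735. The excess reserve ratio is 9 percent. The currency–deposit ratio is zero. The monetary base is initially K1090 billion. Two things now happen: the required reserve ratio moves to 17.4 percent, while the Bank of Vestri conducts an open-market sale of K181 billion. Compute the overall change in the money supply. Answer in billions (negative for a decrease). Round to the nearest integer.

Before: m₁ = 1 / (0.0735 + 0.09) ≈ 6.11621, MB₁ = 1090, so M₁ = 6.11621 × 1090 = 6666.6689 billion.
After: m₂ = 1 / (0.174 + 0.09) ≈ 3.78788, MB₂ = 1090 − 181 = 909, so M₂ = 3.78788 × 909 ≈ 3443.1829 billion.
ΔM = M₂ − M₁ = 3443.1829 − 6666.6689 = -3223.486 billion.

-3223 billion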